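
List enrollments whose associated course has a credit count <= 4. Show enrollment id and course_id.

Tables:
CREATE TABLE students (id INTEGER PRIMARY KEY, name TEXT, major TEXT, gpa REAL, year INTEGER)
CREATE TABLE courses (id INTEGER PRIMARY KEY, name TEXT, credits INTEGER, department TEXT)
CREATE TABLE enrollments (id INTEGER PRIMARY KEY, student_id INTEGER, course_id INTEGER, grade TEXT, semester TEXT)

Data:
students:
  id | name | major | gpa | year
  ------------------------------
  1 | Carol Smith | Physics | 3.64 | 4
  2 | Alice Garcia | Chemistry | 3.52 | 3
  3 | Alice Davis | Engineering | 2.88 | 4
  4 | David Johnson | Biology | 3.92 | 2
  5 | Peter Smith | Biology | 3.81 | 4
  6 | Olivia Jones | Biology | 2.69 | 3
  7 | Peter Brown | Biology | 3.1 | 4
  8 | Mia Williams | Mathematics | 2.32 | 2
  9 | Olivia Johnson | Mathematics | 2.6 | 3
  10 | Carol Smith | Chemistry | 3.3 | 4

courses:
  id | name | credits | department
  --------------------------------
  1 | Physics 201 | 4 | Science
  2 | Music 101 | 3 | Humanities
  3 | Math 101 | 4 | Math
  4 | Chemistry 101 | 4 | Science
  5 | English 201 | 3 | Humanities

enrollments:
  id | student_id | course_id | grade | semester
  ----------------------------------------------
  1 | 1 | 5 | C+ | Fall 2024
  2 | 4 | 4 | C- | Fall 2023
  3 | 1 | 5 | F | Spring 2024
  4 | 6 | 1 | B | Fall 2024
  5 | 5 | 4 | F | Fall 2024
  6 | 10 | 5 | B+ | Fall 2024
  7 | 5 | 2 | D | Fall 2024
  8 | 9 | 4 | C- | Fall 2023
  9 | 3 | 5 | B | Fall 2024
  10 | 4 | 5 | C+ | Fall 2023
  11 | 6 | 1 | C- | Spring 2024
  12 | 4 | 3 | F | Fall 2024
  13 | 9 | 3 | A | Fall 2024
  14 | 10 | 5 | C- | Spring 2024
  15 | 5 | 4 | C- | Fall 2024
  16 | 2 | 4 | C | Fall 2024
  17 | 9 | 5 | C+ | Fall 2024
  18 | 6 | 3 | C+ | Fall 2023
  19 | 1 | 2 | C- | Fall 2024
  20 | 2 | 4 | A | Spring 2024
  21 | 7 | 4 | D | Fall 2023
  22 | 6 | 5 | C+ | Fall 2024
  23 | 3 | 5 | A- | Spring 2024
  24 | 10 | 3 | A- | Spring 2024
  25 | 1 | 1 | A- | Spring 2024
SELECT id, course_id FROM enrollments WHERE course_id IN (SELECT id FROM courses WHERE credits <= 4)

Execution result:
id | course_id
1 | 5
2 | 4
3 | 5
4 | 1
5 | 4
6 | 5
7 | 2
8 | 4
9 | 5
10 | 5
11 | 1
12 | 3
13 | 3
14 | 5
15 | 4
16 | 4
17 | 5
18 | 3
19 | 2
20 | 4
21 | 4
22 | 5
23 | 5
24 | 3
25 | 1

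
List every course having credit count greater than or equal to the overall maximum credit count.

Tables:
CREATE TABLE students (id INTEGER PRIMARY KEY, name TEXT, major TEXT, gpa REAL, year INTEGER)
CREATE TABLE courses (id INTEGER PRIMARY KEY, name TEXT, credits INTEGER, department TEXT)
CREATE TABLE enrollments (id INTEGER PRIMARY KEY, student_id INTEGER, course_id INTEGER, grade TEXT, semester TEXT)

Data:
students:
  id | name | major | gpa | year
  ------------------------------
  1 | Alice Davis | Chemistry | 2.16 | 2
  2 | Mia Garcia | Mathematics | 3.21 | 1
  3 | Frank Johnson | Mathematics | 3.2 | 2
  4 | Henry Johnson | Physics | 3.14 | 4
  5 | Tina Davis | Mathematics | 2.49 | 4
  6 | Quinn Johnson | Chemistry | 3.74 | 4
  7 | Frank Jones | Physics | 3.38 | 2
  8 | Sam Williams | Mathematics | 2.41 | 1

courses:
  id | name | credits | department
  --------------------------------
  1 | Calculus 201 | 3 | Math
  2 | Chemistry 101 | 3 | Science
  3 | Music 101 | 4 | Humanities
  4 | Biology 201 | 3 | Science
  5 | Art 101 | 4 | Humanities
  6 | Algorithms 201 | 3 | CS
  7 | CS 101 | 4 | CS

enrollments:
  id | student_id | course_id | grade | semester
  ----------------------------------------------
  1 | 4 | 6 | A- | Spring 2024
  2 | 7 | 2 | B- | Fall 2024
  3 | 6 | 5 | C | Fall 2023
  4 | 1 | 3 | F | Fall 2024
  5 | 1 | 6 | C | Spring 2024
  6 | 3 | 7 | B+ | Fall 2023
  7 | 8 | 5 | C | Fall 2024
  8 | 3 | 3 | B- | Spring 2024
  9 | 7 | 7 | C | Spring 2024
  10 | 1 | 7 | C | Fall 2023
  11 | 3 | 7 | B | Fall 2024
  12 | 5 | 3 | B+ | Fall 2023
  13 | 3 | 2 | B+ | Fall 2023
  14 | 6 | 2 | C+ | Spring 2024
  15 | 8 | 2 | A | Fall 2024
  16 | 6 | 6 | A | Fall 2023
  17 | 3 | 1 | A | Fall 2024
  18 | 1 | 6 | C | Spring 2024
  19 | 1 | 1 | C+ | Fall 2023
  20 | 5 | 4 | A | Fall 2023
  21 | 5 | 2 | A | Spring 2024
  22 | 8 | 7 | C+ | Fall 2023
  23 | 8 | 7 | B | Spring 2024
SELECT name, credits FROM courses WHERE credits >= (SELECT MAX(credits) FROM courses)

Execution result:
name | credits
Music 101 | 4
Art 101 | 4
CS 101 | 4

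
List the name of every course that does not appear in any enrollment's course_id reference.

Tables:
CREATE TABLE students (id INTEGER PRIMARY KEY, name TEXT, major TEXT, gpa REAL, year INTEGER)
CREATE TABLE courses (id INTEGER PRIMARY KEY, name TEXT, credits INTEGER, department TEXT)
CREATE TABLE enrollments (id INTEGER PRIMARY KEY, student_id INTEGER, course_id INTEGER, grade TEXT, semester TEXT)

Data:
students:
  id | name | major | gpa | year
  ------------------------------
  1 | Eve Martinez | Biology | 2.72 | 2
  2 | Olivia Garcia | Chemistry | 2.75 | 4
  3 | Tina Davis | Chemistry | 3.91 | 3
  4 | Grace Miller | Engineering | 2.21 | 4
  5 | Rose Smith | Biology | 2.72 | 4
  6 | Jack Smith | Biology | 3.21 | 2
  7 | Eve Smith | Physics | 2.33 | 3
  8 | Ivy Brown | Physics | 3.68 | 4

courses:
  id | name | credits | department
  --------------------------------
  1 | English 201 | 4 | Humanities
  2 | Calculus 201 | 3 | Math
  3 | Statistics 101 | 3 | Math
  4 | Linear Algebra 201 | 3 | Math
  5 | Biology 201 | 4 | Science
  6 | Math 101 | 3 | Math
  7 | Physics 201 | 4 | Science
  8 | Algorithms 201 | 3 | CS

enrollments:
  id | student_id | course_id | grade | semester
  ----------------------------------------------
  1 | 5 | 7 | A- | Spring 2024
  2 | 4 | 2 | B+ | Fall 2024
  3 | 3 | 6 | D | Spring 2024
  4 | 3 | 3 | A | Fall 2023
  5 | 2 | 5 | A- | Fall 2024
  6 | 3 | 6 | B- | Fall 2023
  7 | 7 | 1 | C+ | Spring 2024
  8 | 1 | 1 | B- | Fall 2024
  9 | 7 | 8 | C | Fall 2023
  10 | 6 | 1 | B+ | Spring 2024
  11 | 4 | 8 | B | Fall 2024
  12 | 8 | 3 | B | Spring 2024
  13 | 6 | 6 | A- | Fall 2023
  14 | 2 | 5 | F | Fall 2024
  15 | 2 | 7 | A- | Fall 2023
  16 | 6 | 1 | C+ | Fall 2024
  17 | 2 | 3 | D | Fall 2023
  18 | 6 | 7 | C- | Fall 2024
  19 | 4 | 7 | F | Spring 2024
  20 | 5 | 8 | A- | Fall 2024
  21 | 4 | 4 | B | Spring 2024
SELECT p.name FROM courses p LEFT JOIN enrollments c ON c.course_id = p.id WHERE c.id IS NULL

Execution result:
(no rows)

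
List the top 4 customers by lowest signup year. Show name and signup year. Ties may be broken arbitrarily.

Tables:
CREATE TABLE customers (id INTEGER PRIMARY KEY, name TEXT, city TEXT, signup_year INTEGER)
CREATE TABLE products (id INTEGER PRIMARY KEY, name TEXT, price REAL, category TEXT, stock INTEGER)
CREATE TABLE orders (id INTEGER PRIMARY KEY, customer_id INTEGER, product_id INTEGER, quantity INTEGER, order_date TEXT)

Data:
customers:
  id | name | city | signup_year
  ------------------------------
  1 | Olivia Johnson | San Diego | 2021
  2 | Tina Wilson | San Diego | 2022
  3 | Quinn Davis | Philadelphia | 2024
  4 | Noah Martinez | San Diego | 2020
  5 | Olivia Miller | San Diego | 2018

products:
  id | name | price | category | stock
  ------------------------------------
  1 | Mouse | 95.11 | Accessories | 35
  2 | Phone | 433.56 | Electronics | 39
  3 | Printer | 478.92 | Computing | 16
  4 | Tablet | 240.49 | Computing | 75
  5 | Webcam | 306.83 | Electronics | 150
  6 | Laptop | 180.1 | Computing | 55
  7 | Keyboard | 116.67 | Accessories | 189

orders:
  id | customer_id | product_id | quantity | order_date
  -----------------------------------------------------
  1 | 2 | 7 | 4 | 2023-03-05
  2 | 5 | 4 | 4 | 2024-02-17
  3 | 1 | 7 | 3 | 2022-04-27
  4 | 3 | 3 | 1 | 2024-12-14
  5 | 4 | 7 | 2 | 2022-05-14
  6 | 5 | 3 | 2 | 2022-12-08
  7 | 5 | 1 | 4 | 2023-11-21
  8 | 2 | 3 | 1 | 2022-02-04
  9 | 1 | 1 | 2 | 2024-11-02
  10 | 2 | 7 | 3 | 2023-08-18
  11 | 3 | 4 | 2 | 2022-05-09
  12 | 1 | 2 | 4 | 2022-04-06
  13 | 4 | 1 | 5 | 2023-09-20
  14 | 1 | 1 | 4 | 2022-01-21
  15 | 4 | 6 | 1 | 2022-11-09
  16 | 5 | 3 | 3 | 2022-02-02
SELECT name, signup_year FROM customers ORDER BY signup_year ASC LIMIT 4

Execution result:
name | signup_year
Olivia Miller | 2018
Noah Martinez | 2020
Olivia Johnson | 2021
Tina Wilson | 2022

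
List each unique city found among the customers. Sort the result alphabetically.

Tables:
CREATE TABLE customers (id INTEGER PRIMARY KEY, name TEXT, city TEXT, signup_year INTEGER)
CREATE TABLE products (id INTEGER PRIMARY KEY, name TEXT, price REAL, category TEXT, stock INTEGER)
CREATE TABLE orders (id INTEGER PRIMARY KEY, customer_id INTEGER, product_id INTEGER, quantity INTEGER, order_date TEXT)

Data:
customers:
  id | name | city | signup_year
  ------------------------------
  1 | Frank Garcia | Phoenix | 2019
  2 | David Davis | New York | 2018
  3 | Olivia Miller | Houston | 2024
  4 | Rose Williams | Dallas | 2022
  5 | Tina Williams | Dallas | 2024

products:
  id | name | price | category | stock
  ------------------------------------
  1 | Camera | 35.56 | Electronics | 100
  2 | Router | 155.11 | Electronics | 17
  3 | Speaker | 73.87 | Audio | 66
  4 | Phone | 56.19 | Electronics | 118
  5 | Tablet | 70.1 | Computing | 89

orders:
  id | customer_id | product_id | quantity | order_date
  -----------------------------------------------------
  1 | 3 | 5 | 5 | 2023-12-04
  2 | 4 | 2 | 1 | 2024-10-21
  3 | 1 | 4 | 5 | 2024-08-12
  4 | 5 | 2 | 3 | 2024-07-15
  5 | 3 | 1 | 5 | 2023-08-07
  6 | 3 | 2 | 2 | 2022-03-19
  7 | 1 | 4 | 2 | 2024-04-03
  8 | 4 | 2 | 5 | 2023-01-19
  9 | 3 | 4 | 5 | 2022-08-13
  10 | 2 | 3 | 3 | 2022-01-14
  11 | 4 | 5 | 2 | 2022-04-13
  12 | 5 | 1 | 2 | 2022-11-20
SELECT DISTINCT city FROM customers ORDER BY city

Execution result:
city
Dallas
Houston
New York
Phoenix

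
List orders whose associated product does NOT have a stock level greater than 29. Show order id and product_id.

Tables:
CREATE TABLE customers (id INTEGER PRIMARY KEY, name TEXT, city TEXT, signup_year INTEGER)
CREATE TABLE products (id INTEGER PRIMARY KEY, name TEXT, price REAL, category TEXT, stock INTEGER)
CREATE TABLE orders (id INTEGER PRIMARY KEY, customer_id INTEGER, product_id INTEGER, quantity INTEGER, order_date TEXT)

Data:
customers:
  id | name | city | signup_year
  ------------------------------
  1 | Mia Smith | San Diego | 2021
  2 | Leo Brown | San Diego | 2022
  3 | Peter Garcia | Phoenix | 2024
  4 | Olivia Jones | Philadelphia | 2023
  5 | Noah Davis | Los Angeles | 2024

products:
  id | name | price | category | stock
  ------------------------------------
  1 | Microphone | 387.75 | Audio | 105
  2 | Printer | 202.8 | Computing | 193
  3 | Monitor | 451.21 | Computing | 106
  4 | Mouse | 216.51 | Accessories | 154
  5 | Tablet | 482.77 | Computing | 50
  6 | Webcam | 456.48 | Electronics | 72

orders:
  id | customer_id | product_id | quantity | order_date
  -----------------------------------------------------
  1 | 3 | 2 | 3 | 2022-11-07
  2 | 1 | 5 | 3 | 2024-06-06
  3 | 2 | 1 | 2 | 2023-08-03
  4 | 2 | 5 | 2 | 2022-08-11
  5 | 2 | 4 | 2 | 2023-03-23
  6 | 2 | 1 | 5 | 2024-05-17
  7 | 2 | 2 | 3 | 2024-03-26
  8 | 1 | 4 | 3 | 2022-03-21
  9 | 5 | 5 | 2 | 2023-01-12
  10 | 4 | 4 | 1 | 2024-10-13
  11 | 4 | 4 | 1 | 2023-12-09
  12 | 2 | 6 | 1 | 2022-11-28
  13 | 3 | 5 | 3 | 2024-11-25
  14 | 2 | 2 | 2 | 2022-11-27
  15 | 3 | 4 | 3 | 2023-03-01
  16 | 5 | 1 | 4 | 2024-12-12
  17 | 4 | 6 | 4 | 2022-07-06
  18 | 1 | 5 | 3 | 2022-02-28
SELECT id, product_id FROM orders WHERE product_id NOT IN (SELECT id FROM products WHERE stock > 29)

Execution result:
(no rows)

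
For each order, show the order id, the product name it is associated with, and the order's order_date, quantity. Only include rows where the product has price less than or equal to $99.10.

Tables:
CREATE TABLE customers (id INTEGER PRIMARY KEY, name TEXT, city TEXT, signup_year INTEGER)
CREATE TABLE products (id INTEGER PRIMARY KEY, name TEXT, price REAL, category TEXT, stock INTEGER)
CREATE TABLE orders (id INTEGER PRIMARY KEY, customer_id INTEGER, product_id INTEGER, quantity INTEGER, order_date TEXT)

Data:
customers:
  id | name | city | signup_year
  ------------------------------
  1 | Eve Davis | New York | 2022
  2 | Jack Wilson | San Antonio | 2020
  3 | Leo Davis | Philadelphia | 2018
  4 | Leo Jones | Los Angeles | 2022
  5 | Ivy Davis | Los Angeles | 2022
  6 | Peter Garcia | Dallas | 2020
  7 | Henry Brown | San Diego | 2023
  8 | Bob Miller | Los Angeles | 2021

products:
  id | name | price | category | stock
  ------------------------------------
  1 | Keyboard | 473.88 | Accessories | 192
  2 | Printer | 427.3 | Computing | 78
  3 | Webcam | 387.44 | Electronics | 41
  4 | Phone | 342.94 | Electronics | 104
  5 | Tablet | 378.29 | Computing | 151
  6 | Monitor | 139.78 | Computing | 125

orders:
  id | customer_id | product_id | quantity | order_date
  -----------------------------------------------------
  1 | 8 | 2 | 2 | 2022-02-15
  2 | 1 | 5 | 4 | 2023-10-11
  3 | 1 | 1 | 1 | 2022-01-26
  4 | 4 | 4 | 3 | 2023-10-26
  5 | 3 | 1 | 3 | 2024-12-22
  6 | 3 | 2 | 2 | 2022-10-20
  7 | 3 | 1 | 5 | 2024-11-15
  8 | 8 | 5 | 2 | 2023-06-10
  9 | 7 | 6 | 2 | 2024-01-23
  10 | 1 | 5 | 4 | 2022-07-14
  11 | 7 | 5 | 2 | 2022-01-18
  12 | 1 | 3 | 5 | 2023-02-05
SELECT c.id, p.name AS product, c.order_date, c.quantity FROM orders c JOIN products p ON c.product_id = p.id WHERE p.price <= 99.1

Execution result:
(no rows)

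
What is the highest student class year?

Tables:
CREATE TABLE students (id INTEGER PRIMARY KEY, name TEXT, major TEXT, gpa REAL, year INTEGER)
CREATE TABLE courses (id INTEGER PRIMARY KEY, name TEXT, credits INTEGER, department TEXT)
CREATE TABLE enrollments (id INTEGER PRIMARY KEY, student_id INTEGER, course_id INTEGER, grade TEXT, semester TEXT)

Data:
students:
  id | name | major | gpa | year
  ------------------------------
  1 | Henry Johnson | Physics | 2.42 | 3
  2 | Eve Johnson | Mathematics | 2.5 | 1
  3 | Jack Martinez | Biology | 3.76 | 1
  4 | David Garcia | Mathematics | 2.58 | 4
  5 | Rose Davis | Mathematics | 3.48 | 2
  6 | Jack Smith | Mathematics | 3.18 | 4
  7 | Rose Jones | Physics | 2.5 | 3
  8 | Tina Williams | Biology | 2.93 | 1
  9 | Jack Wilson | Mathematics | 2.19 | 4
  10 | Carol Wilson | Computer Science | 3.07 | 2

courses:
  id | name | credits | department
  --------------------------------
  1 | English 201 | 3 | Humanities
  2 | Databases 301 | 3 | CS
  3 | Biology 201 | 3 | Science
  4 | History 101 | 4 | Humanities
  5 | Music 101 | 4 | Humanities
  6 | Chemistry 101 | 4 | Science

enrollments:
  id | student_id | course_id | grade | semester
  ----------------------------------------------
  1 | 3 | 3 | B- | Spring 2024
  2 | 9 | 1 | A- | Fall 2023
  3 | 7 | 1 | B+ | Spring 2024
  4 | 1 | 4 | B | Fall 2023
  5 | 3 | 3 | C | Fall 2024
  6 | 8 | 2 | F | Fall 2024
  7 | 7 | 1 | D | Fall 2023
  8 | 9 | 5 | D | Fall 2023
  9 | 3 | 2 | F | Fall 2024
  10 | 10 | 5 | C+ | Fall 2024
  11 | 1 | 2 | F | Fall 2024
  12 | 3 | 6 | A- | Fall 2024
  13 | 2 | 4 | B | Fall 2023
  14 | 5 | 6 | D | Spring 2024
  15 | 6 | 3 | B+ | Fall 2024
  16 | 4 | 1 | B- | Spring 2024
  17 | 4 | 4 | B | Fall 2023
SELECT MAX(year) FROM students

Execution result:
4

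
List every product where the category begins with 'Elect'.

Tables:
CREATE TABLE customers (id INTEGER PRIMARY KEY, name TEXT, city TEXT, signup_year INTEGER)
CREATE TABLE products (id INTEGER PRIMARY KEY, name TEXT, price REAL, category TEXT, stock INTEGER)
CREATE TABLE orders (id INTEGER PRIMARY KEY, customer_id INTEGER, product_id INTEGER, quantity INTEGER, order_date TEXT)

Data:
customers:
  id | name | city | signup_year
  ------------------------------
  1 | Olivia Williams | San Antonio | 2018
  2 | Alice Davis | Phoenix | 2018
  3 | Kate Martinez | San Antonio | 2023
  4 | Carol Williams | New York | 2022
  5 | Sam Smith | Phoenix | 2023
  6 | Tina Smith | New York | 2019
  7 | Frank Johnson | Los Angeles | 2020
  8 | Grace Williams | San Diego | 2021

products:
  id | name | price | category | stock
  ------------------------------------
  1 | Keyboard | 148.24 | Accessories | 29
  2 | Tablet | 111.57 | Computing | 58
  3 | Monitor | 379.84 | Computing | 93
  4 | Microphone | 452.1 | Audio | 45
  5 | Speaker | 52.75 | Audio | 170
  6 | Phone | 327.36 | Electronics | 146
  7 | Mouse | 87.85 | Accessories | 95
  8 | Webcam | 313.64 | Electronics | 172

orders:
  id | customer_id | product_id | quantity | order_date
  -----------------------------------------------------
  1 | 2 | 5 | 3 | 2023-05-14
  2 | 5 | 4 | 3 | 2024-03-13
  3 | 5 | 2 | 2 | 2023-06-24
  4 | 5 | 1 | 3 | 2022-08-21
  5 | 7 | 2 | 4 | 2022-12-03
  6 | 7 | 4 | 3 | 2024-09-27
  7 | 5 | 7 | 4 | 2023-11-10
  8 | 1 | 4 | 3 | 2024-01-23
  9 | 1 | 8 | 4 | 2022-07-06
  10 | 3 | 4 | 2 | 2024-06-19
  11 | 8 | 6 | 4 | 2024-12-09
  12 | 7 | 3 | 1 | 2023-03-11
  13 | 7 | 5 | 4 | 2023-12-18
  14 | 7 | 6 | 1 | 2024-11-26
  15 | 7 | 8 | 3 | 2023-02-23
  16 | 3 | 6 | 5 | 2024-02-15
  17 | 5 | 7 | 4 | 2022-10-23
SELECT name, category FROM products WHERE category LIKE 'Elect%'

Execution result:
name | category
Phone | Electronics
Webcam | Electronics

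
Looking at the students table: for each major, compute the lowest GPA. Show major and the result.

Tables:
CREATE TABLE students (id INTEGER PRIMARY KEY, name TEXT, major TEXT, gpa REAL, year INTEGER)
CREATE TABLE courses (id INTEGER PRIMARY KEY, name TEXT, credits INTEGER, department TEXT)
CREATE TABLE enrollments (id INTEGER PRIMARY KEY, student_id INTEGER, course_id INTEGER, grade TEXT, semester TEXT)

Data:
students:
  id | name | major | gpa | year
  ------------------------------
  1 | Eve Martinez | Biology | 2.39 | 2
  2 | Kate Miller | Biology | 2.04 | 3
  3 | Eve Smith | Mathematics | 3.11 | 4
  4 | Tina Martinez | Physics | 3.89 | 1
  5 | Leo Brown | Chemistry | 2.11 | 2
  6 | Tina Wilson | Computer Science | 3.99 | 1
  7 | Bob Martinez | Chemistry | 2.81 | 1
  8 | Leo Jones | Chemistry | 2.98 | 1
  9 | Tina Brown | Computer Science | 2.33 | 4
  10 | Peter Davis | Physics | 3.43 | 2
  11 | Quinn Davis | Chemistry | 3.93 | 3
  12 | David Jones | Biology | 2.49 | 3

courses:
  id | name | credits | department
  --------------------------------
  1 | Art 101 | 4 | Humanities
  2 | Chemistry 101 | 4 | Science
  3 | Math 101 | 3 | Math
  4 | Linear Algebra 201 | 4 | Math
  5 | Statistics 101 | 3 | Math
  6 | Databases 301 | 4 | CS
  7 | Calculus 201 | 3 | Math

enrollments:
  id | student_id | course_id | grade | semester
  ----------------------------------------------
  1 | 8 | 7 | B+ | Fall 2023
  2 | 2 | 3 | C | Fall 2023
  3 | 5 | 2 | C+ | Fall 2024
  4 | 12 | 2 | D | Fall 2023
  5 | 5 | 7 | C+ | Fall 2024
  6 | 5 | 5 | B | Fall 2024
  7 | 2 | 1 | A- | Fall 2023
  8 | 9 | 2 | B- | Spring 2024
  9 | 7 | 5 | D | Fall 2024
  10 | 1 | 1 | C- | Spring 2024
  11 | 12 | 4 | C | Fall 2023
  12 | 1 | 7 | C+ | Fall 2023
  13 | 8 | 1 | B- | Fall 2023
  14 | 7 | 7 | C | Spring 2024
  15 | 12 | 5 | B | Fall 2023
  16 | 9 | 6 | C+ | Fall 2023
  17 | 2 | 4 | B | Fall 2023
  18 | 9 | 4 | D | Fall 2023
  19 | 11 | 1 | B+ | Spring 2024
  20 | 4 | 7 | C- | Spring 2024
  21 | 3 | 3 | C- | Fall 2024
SELECT major, MIN(gpa) AS min_gpa FROM students GROUP BY major

Execution result:
major | min_gpa
Biology | 2.04
Chemistry | 2.11
Computer Science | 2.33
Mathematics | 3.11
Physics | 3.43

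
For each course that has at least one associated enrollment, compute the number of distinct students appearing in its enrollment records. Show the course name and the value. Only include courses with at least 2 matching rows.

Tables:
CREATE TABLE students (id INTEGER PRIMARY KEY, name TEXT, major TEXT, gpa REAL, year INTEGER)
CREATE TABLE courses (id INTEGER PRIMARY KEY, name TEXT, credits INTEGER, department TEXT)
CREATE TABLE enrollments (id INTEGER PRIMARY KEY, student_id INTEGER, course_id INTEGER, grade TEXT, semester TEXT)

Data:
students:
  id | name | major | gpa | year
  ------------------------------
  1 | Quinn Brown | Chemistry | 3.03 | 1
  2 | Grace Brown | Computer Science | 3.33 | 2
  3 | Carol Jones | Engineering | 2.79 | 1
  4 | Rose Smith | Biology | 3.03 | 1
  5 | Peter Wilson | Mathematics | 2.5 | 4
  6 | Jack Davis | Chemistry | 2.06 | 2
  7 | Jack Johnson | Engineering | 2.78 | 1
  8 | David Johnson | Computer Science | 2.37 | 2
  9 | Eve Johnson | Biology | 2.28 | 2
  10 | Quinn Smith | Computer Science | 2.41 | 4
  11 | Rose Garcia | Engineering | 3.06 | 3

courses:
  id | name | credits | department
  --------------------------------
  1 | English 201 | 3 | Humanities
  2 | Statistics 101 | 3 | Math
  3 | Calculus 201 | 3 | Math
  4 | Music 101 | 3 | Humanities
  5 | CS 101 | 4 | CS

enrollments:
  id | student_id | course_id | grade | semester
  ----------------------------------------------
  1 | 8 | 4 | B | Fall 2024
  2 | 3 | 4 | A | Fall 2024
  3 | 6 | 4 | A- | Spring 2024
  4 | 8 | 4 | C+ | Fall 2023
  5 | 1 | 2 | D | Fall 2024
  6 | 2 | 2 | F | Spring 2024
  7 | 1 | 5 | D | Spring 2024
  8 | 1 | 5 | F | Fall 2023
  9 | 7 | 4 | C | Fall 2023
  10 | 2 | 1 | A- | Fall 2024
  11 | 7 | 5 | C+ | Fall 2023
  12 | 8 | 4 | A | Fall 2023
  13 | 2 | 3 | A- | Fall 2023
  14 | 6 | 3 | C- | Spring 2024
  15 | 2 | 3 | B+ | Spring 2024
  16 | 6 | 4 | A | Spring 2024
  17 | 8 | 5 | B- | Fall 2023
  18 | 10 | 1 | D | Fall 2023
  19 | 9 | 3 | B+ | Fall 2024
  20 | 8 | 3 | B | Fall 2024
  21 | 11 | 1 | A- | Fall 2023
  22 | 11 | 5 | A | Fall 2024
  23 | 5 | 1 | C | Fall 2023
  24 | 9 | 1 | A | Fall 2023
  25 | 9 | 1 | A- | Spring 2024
SELECT p.name, COUNT(DISTINCT c.student_id) AS distinct_student_count FROM enrollments c JOIN courses p ON c.course_id = p.id GROUP BY p.id, p.name HAVING COUNT(*) >= 2

Execution result:
name | distinct_student_count
English 201 | 5
Statistics 101 | 2
Calculus 201 | 4
Music 101 | 4
CS 101 | 4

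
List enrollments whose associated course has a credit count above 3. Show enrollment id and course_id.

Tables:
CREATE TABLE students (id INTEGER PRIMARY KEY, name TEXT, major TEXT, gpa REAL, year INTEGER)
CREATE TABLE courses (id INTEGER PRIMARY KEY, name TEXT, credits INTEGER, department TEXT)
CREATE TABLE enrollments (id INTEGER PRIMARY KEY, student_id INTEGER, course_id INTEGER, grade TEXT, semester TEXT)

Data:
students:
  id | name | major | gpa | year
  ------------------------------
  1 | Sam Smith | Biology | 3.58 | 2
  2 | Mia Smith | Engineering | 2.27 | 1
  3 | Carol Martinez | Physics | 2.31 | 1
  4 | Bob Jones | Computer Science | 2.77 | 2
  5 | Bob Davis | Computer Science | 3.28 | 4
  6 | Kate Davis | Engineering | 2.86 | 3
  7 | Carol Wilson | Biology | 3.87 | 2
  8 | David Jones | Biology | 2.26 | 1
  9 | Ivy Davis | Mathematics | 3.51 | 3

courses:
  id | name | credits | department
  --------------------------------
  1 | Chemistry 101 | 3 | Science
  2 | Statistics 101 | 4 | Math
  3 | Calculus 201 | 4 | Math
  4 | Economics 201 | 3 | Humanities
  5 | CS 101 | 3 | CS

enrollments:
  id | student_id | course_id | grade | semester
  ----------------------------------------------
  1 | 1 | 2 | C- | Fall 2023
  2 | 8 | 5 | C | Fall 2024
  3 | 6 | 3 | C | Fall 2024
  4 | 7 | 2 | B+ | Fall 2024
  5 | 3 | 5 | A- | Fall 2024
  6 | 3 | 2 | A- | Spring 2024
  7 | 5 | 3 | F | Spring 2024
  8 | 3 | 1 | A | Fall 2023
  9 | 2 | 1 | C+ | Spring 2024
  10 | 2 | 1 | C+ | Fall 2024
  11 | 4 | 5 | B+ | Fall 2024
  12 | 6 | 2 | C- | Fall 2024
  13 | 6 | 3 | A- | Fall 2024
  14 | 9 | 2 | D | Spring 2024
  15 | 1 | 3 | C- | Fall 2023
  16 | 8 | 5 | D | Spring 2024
SELECT id, course_id FROM enrollments WHERE course_id IN (SELECT id FROM courses WHERE credits > 3)

Execution result:
id | course_id
1 | 2
3 | 3
4 | 2
6 | 2
7 | 3
12 | 2
13 | 3
14 | 2
15 | 3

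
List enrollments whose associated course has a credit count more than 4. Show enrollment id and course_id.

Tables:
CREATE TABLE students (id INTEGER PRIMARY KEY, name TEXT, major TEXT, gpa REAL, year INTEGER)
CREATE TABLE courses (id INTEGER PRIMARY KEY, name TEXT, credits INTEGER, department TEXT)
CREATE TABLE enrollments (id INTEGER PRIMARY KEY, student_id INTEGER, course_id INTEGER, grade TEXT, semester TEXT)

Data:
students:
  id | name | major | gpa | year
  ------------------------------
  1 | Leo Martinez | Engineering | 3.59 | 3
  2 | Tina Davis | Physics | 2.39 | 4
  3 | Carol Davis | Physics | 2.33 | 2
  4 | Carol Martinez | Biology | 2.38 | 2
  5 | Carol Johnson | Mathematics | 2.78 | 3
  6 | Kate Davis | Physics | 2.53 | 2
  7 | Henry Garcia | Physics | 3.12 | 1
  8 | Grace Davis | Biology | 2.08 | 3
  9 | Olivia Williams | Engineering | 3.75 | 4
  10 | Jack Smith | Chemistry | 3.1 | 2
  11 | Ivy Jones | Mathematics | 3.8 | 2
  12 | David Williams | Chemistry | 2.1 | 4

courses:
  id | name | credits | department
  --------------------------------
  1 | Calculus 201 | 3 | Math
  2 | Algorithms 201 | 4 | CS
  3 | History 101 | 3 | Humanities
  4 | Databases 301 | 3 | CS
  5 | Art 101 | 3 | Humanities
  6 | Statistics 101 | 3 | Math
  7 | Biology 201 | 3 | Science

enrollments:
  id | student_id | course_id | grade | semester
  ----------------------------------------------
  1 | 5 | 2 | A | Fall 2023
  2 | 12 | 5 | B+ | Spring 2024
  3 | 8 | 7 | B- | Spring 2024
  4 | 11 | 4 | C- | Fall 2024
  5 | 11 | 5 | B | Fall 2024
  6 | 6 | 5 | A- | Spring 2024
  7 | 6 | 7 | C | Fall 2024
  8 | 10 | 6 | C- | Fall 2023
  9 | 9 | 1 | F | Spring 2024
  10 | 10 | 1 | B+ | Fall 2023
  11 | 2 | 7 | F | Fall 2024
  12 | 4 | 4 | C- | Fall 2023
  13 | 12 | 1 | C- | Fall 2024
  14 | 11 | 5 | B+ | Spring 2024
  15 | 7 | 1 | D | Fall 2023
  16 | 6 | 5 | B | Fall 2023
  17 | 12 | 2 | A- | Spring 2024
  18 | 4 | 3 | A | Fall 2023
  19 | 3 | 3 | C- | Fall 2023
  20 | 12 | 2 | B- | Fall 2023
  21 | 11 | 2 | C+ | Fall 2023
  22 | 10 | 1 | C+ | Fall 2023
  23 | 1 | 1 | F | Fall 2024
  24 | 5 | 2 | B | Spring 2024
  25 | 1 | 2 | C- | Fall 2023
SELECT id, course_id FROM enrollments WHERE course_id IN (SELECT id FROM courses WHERE credits > 4)

Execution result:
(no rows)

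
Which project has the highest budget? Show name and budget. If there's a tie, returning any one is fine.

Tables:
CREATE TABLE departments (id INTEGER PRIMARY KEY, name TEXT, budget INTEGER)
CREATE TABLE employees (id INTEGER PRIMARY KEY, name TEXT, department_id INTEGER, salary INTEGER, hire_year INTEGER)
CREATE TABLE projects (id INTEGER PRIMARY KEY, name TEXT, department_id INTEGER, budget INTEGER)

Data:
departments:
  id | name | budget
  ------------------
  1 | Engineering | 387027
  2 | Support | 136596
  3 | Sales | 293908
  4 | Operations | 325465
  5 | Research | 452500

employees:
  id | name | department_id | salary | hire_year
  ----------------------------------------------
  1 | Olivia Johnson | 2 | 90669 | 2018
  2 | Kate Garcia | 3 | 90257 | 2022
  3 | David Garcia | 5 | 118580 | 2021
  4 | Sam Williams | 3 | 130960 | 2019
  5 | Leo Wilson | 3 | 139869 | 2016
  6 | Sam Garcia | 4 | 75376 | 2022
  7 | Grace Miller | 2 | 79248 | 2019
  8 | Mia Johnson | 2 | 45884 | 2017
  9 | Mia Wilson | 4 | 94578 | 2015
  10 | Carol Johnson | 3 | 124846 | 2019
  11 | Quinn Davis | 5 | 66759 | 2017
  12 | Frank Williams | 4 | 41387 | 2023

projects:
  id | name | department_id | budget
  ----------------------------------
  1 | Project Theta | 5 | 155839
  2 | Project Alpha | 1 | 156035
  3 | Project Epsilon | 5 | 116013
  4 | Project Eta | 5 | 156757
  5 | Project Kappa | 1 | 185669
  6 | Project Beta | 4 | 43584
SELECT name, budget FROM projects ORDER BY budget DESC LIMIT 1

Execution result:
name | budget
Project Kappa | 185669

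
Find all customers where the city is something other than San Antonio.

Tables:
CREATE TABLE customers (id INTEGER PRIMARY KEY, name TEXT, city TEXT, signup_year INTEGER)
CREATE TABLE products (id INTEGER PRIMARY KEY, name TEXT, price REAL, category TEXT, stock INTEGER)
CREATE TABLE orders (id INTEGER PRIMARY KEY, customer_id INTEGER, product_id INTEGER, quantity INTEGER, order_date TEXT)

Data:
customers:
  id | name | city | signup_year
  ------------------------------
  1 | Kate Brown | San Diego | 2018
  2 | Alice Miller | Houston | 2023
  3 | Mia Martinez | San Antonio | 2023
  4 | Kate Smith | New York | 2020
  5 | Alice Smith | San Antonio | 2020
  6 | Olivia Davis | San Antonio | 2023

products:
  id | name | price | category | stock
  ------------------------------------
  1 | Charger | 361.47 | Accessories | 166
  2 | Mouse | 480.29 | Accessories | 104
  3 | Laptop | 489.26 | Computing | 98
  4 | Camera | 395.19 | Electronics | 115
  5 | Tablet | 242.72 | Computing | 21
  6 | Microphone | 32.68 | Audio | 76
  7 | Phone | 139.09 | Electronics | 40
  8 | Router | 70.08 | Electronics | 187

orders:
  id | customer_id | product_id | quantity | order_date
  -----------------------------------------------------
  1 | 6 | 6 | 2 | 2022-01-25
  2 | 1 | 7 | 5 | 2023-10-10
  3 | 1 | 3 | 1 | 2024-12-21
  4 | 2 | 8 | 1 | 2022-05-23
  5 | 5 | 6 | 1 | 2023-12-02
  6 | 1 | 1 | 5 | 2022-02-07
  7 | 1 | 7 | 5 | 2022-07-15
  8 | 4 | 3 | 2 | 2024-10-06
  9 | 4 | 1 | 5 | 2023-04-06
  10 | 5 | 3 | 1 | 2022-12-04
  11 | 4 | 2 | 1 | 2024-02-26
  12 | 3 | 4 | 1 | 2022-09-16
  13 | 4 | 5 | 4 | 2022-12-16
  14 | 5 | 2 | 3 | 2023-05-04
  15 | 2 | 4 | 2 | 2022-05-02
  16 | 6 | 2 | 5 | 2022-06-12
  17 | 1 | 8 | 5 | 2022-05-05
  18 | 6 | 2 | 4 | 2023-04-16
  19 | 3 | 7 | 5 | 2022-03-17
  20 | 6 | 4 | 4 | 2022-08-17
SELECT name, city FROM customers WHERE city <> 'San Antonio'

Execution result:
name | city
Kate Brown | San Diego
Alice Miller | Houston
Kate Smith | New York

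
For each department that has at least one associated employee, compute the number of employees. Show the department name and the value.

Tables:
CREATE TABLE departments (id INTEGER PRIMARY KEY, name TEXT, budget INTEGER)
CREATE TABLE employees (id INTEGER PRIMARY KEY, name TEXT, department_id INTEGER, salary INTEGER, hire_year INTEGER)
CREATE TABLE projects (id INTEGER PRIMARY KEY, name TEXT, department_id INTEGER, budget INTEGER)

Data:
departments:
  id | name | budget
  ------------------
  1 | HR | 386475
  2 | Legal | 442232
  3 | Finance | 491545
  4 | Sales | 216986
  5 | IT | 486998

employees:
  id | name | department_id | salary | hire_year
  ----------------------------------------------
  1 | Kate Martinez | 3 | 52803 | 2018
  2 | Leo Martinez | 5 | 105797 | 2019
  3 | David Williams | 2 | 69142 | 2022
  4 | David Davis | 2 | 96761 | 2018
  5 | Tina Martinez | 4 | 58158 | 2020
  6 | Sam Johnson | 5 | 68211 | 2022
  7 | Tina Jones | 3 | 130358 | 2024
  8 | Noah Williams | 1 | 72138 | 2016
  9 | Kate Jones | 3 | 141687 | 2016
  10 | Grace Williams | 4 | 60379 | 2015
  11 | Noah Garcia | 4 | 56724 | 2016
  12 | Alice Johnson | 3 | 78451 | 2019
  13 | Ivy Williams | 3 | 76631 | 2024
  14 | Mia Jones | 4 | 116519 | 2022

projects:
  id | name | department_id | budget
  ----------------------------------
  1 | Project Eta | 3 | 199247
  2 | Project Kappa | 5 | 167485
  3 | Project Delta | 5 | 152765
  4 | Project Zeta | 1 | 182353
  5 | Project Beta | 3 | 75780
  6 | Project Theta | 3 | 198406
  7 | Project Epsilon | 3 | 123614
SELECT p.name, COUNT(*) AS n FROM employees c JOIN departments p ON c.department_id = p.id GROUP BY p.id, p.name

Execution result:
name | n
HR | 1
Legal | 2
Finance | 5
Sales | 4
IT | 2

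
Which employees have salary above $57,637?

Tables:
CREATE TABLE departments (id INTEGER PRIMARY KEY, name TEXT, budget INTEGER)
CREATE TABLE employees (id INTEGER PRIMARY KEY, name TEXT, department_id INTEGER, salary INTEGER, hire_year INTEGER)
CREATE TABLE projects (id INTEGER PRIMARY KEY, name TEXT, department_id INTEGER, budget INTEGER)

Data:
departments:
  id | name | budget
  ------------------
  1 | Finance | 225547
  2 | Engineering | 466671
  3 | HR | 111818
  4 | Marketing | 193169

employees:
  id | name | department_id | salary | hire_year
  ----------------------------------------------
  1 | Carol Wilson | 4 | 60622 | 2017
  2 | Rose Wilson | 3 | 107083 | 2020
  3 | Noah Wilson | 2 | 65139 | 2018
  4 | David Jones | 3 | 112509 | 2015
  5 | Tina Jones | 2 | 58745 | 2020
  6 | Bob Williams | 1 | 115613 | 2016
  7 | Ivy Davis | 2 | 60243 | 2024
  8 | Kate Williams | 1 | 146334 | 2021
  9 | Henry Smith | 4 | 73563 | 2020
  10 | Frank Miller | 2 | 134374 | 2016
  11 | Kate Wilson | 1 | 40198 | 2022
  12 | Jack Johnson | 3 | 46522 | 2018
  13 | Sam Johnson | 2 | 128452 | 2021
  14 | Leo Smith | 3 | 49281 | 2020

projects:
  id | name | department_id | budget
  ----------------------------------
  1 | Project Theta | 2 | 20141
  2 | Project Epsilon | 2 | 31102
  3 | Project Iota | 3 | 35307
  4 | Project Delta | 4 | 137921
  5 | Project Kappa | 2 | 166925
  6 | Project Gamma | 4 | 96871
SELECT name, salary FROM employees WHERE salary > 57637

Execution result:
name | salary
Carol Wilson | 60622
Rose Wilson | 107083
Noah Wilson | 65139
David Jones | 112509
Tina Jones | 58745
Bob Williams | 115613
Ivy Davis | 60243
Kate Williams | 146334
Henry Smith | 73563
Frank Miller | 134374
Sam Johnson | 128452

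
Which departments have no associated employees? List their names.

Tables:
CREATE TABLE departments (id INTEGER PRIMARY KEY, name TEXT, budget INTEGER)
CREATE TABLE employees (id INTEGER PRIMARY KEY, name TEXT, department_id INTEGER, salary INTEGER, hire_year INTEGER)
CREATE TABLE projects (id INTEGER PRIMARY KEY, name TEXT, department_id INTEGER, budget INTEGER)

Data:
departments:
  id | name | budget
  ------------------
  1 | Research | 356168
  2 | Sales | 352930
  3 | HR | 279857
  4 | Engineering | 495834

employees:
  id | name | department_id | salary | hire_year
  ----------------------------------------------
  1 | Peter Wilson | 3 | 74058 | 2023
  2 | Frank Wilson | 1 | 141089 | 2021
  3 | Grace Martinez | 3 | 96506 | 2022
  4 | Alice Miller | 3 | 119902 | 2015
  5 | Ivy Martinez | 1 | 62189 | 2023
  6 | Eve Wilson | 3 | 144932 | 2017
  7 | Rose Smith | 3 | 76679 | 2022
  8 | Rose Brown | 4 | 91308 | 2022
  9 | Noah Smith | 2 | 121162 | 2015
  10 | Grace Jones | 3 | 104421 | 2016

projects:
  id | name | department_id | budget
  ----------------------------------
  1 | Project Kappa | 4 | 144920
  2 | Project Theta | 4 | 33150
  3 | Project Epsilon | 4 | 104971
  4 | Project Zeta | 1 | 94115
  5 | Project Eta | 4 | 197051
SELECT p.name FROM departments p LEFT JOIN employees c ON c.department_id = p.id WHERE c.id IS NULL

Execution result:
(no rows)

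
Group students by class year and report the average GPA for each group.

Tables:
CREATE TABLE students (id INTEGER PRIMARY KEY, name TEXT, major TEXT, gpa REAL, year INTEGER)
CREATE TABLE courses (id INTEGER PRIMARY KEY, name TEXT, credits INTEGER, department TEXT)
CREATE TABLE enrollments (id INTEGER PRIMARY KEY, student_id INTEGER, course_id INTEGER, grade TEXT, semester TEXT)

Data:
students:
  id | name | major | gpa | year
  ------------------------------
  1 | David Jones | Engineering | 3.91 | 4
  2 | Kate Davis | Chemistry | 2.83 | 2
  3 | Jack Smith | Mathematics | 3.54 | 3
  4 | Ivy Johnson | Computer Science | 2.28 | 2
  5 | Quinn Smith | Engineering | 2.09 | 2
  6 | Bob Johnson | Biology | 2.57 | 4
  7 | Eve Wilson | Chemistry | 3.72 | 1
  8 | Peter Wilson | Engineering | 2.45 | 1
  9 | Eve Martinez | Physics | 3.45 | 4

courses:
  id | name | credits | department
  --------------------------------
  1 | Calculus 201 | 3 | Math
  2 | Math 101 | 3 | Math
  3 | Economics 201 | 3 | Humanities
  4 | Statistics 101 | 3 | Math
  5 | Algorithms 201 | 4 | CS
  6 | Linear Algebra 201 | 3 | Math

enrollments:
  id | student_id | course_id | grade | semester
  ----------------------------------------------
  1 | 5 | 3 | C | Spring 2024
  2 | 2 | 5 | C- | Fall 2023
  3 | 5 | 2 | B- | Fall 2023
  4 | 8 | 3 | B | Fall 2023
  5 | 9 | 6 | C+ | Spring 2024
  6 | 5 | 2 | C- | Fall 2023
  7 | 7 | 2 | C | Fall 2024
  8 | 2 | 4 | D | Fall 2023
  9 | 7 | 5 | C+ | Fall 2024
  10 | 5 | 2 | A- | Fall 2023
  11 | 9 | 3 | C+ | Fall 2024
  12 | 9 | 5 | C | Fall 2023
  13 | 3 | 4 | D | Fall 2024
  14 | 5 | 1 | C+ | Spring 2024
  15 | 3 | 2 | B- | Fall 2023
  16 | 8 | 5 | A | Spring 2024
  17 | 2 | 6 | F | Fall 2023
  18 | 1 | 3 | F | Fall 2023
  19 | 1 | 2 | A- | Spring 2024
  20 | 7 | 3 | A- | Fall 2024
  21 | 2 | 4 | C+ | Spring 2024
SELECT year, AVG(gpa) AS avg_gpa FROM students GROUP BY year

Execution result:
year | avg_gpa
1 | 3.09
2 | 2.40
3 | 3.54
4 | 3.31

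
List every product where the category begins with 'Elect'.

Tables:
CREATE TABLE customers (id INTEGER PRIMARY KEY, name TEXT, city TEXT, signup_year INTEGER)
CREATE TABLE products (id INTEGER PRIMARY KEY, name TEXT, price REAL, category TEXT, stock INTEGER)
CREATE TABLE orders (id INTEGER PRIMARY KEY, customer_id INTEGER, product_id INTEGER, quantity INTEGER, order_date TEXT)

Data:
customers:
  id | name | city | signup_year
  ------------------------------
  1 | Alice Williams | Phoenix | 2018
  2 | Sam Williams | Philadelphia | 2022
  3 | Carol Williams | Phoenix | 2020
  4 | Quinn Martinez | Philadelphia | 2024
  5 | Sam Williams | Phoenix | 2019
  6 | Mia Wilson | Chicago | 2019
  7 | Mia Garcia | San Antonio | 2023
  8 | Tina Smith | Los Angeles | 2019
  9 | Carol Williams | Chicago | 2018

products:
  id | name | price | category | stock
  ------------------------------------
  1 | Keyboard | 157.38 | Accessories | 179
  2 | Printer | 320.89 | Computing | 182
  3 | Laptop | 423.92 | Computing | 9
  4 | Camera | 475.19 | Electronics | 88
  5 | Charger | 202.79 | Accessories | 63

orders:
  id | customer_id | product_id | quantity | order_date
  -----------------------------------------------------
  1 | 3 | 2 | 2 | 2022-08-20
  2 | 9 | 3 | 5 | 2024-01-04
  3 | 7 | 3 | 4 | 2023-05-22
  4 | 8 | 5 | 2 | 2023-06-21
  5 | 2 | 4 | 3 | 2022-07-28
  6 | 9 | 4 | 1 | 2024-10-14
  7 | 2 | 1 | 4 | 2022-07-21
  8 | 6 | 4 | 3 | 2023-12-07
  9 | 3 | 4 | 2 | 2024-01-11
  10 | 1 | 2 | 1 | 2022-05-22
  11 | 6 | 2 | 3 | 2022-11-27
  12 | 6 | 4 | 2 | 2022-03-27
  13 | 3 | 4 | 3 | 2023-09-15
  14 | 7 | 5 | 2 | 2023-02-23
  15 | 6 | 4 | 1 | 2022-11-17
SELECT name, category FROM products WHERE category LIKE 'Elect%'

Execution result:
name | category
Camera | Electronics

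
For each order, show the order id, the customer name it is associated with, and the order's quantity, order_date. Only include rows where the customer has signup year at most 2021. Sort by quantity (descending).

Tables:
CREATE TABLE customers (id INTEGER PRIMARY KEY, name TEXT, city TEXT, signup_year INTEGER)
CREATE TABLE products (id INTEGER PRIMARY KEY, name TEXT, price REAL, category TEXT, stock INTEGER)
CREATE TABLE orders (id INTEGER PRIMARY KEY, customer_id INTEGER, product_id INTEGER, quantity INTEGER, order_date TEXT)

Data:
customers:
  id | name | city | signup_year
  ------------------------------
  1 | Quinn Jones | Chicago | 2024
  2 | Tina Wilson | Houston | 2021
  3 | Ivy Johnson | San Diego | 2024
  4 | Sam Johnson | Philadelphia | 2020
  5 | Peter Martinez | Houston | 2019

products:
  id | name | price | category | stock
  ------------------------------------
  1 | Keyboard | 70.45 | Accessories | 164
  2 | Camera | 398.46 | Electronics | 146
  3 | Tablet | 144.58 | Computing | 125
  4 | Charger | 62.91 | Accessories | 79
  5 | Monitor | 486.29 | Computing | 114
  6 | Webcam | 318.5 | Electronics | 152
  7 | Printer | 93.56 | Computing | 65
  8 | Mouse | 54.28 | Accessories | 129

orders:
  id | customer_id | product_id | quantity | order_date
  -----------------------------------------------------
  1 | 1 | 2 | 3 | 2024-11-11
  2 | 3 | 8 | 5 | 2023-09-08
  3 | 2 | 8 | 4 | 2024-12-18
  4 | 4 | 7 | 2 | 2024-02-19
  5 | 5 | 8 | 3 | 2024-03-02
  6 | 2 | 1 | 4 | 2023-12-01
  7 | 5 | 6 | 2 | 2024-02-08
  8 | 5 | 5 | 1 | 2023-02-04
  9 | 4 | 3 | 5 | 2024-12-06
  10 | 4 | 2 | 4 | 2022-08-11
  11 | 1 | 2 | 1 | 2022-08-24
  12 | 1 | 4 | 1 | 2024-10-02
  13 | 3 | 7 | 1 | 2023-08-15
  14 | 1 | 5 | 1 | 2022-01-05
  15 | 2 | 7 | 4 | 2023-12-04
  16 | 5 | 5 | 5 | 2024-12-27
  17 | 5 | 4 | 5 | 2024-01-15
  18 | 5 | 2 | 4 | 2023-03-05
SELECT c.id, p.name AS customer, c.quantity, c.order_date FROM orders c JOIN customers p ON c.customer_id = p.id WHERE p.signup_year <= 2021 ORDER BY c.quantity DESC

Execution result:
id | customer | quantity | order_date
9 | Sam Johnson | 5 | 2024-12-06
16 | Peter Martinez | 5 | 2024-12-27
17 | Peter Martinez | 5 | 2024-01-15
3 | Tina Wilson | 4 | 2024-12-18
6 | Tina Wilson | 4 | 2023-12-01
10 | Sam Johnson | 4 | 2022-08-11
15 | Tina Wilson | 4 | 2023-12-04
18 | Peter Martinez | 4 | 2023-03-05
5 | Peter Martinez | 3 | 2024-03-02
4 | Sam Johnson | 2 | 2024-02-19
7 | Peter Martinez | 2 | 2024-02-08
8 | Peter Martinez | 1 | 2023-02-04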